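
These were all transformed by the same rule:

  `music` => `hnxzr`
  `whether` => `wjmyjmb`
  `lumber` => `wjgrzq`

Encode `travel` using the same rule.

The word is reversed, then every letter is shifted forward by 5.
For travel: reverse → levart; then shift: l+5=q, e+5=j, v+5=a, a+5=f, r+5=w, t+5=y.

qjafwy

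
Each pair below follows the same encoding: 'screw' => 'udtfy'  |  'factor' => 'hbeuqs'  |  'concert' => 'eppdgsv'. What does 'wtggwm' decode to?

useful

Shifts by position in screw: pos 0: s→u (+2), pos 1: c→d (+1), pos 2: r→t (+2), pos 3: e→f (+1) — repeating every 2. It's a Vigenère-style cipher with numeric key [2,1]: position i shifts by key[i mod 2].
Undoing it on wtggwm: w−2=u, t−1=s, g−2=e, g−1=f, w−2=u, m−1=l.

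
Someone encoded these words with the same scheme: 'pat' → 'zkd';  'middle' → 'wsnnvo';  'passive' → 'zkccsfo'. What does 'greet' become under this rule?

qbood

Compare letters: p→z is +10, a→k is +10, t→d is +10 — a constant shift. Each letter is shifted forward by 10 in the alphabet (a Caesar shift of +10).
Applying it to greet: g+10=q, r+10=b, e+10=o, e+10=o, t+10=d.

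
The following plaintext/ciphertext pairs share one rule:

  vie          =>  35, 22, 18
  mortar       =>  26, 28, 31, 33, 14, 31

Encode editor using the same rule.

The number is (letter's place in the alphabet, a=1) + 13.
Applying it to editor: e=5→18, d=4→17, i=9→22, t=20→33, o=15→28, r=18→31.

18, 17, 22, 33, 28, 31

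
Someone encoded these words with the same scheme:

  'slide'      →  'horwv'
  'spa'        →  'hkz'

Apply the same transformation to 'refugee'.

ivuftvv

Each pair mirrors across the alphabet (s↔h, l↔o, i↔r): positions sum to 25. Letters are reflected about the middle of the alphabet (position → 25−position): Atbash.
On refugee: r↔i, e↔v, f↔u, u↔f, g↔t, e↔v, e↔v.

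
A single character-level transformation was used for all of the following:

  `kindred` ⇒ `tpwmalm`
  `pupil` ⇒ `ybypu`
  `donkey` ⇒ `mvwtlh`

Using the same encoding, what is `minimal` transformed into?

vpwpvhu

The shift depends on letter class: consonant k→t is +9, but vowel i→p is +7. Two shifts are in play — +7 for a/e/i/o/u, +9 for every other letter.
On minimal: m(cons)+9=v, i(vowel)+7=p, n(cons)+9=w, i(vowel)+7=p, m(cons)+9=v, a(vowel)+7=h, l(cons)+9=u.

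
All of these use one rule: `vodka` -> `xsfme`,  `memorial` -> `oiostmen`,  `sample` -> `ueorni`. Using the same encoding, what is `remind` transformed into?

tiompf

Two shifts are in play — +4 for a/e/i/o/u, +2 for every other letter.
For remind: r(cons)+2=t, e(vowel)+4=i, m(cons)+2=o, i(vowel)+4=m, n(cons)+2=p, d(cons)+2=f.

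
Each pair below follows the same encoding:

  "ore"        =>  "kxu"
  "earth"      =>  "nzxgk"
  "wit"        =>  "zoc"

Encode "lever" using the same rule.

xkbkr

The output letters match the input read backwards, each shifted +6: ore reversed is ero. Two steps: reverse the string, then apply a Caesar shift of +6.
Applying it to lever: reverse → revel; then shift: r+6=x, e+6=k, v+6=b, e+6=k, l+6=r.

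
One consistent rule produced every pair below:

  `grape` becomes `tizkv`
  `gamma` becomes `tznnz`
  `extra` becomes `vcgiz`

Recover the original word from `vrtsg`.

eight

Each pair mirrors across the alphabet (g↔t, r↔i, a↔z): positions sum to 25. Each letter is replaced by its mirror in the alphabet: a↔z, b↔y, c↔x, and so on (the Atbash cipher).
Reversing it on vrtsg: v↔e, r↔i, t↔g, s↔h, g↔t.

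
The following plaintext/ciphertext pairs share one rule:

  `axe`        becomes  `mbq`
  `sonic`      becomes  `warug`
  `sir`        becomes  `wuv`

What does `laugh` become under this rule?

pmgkl

The shift depends on letter class: consonant x→b is +4, but vowel a→m is +12. Vowels shift forward by 12 and consonants shift forward by 4.
For laugh: l(cons)+4=p, a(vowel)+12=m, u(vowel)+12=g, g(cons)+4=k, h(cons)+4=l.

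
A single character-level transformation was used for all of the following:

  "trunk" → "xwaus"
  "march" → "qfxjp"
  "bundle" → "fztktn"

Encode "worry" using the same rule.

atxyg

The shift increases by 1 at each position, starting from +4: 4, 5, 6, ….
For worry: w+4=a, o+5=t, r+6=x, r+7=y, y+8=g.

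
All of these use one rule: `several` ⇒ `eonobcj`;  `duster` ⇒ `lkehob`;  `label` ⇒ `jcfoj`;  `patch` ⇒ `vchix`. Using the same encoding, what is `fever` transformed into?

s(18)→e(4) and e(4)→o(14) fit y≡3x+2 (mod 26); the inverse of 3 mod 26 is 9. Each letter's alphabet position (a=0..z=25) is mapped through 3·x+2 mod 26 — an affine cipher.
Applying it to fever: f(5)→3·5+2≡17=r; e(4)→3·4+2≡14=o; v(21)→3·21+2≡13=n; e(4)→3·4+2≡14=o; r(17)→3·17+2≡1=b (all mod 26).

ronob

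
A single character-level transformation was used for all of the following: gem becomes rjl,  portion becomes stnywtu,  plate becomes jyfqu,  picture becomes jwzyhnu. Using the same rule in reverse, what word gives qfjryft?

oatmeal

The output letters match the input read backwards, each shifted +5: gem reversed is meg. The word is reversed, then every letter is shifted forward by 5.
Decoding qfjryft: shift back: q−5=l, f−5=a, j−5=e, r−5=m, y−5=t, f−5=a, t−5=o → laemtao; then reverse → oatmeal.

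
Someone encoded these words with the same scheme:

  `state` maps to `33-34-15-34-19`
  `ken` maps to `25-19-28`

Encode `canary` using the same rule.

Each letter is replaced by its alphabet position (a=1..z=26) + 14.
For canary: c=3→17, a=1→15, n=14→28, a=1→15, r=18→32, y=25→39.

17-15-28-15-32-39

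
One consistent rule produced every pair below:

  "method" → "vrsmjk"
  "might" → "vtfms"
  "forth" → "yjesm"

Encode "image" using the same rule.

tvpfr

m(12)→v(21) and e(4)→r(17) fit y≡7x+15 (mod 26); the inverse of 7 mod 26 is 15. Treating letters as 0–25, the rule is x ↦ 7x + 15 (mod 26).
For image: i(8)→7·8+15≡19=t; m(12)→7·12+15≡21=v; a(0)→7·0+15≡15=p; g(6)→7·6+15≡5=f; e(4)→7·4+15≡17=r (all mod 26).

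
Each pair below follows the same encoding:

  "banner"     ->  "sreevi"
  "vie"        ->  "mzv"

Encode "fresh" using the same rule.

wivjy

Compare letters: b→s is +17, a→r is +17, n→e is +17 — a constant shift. Each letter is shifted forward by 17 in the alphabet (a Caesar shift of +17).
On fresh: f+17=w, r+17=i, e+17=v, s+17=j, h+17=y.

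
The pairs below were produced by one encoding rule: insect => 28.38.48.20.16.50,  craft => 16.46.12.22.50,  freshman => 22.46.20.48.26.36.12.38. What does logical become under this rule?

Each letter becomes 2×(its alphabet position, a=1..z=26) + 10.
Applying it to logical: l=12→34, o=15→40, g=7→24, i=9→28, c=3→16, a=1→12, l=12→34.

34.40.24.28.16.12.34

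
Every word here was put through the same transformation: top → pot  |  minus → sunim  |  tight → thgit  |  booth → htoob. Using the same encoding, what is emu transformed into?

The output letters match the input read backwards: top reversed is pot. The word is simply reversed.
On emu: reverse → ume.

ume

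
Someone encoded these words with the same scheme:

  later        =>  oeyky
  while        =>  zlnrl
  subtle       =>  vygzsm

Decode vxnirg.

Each letter shifts forward by (position + 3), i.e. 3, 4, 5, … — the shift grows by one for each successive letter.
Undoing it on vxnirg: v−3=s, x−4=t, n−5=i, i−6=c, r−7=k, g−8=y.

sticky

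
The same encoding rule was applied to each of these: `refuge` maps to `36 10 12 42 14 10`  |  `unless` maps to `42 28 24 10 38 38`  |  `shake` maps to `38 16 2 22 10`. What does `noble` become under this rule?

r(#18)→36 and e(#5)→10: differences scale by 2, so n = 2·pos + 0. With a=1..z=26, the number is 2·pos.
For noble: n=14→28, o=15→30, b=2→4, l=12→24, e=5→10.

28 30 4 24 10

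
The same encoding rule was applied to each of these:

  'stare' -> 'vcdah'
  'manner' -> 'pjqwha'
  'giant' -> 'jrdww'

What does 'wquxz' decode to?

throw

It's a Vigenère-style cipher with numeric key [3,9]: position i shifts by key[i mod 2].
Decoding wquxz: w−3=t, q−9=h, u−3=r, x−9=o, z−3=w.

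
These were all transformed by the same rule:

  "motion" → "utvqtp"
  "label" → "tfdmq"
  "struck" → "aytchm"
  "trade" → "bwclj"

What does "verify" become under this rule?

Shifts by position in motion: pos 0: m→u (+8), pos 1: o→t (+5), pos 2: t→v (+2), pos 3: i→q (+8), pos 4: o→t (+5), pos 5: n→p (+2) — repeating every 3. The shifts repeat in a cycle of length 3: positions 0,1,… shift by +8, +5, +2, then the pattern repeats.
On verify: v+8=d, e+5=j, r+2=t, i+8=q, f+5=k, y+2=a.

djtqka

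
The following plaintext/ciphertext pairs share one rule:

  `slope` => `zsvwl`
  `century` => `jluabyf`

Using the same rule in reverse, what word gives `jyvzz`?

cross

Compare letters: s→z is +7, l→s is +7, o→v is +7 — a constant shift. It's a constant shift of +7 (ROT7).
Reversing it on jyvzz: j−7=c, y−7=r, v−7=o, z−7=s, z−7=s.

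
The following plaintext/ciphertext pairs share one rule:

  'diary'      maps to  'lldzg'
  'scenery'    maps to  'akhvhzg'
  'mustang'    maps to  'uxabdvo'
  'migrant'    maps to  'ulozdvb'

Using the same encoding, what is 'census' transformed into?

The shift depends on letter class: consonant d→l is +8, but vowel i→l is +3. Two shifts are in play — +3 for a/e/i/o/u, +8 for every other letter.
On census: c(cons)+8=k, e(vowel)+3=h, n(cons)+8=v, s(cons)+8=a, u(vowel)+3=x, s(cons)+8=a.

khvaxa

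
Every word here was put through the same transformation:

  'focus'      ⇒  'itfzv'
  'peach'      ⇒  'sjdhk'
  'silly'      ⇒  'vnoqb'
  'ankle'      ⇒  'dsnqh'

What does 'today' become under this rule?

The shifts repeat in a cycle of length 2: positions 0,1,… shift by +3, +5, then the pattern repeats.
On today: t+3=w, o+5=t, d+3=g, a+5=f, y+3=b.

wtgfb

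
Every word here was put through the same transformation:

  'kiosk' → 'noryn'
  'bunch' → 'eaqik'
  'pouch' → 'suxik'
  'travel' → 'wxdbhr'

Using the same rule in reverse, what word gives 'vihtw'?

scent

It's a Vigenère-style cipher with numeric key [3,6]: position i shifts by key[i mod 2].
Reversing it on vihtw: v−3=s, i−6=c, h−3=e, t−6=n, w−3=t.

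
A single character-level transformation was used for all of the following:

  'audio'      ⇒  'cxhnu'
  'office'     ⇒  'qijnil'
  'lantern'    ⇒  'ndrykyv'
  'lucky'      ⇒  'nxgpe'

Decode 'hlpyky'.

In audio: a→c is +2, u→x is +3, d→h is +4, i→n is +5 — the shift increases by 1 each position. The shift increases by 1 at each position, starting from +2: 2, 3, 4, ….
Reversing it on hlpyky: h−2=f, l−3=i, p−4=l, y−5=t, k−6=e, y−7=r.

filter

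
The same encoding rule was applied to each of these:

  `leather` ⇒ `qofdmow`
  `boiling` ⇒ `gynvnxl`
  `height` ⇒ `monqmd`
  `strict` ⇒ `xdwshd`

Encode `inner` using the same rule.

nxsow

Shifts by position in leather: pos 0: l→q (+5), pos 1: e→o (+10), pos 2: a→f (+5), pos 3: t→d (+10) — repeating every 2. It's a Vigenère-style cipher with numeric key [5,10]: position i shifts by key[i mod 2].
On inner: i+5=n, n+10=x, n+5=s, e+10=o, r+5=w.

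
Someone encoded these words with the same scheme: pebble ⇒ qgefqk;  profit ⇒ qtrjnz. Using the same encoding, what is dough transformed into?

Letter i (0-indexed) is shifted by i+1, so successive shifts are 1, 2, 3, ….
For dough: d+1=e, o+2=q, u+3=x, g+4=k, h+5=m.

eqxkm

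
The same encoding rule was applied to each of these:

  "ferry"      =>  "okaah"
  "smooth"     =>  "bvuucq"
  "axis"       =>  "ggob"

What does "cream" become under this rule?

lakgv

The shift depends on letter class: consonant f→o is +9, but vowel e→k is +6. The rule splits by letter class: vowels +6, consonants +9.
For cream: c(cons)+9=l, r(cons)+9=a, e(vowel)+6=k, a(vowel)+6=g, m(cons)+9=v.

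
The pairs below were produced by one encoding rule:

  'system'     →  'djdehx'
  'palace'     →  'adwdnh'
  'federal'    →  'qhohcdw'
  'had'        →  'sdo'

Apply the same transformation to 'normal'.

yrcxdw

The shift depends on letter class: consonant s→d is +11, but vowel e→h is +3. Vowels shift forward by 3 and consonants shift forward by 11.
For normal: n(cons)+11=y, o(vowel)+3=r, r(cons)+11=c, m(cons)+11=x, a(vowel)+3=d, l(cons)+11=w.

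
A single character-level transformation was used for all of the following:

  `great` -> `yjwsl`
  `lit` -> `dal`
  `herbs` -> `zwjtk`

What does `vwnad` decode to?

Compare letters: g→y is +18, r→j is +18, e→w is +18 — a constant shift. Every letter moves 18 places later in the alphabet, wrapping around z→a.
Undoing it on vwnad: v−18=d, w−18=e, n−18=v, a−18=i, d−18=l.

devil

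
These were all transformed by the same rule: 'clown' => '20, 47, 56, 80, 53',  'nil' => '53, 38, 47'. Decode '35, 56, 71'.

hot

c(#3)→20 and l(#12)→47: differences scale by 3, so n = 3·pos + 11. Each letter becomes 3×(its alphabet position, a=1..z=26) + 11.
Reversing it on 35, 56, 71: 35→(35−11)÷3=8=h, 56→(56−11)÷3=15=o, 71→(71−11)÷3=20=t.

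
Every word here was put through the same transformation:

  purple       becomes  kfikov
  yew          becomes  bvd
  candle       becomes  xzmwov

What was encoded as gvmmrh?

tennis

Each pair mirrors across the alphabet (p↔k, u↔f, r↔i): positions sum to 25. Each letter is replaced by its mirror in the alphabet: a↔z, b↔y, c↔x, and so on (the Atbash cipher).
Undoing it on gvmmrh: g↔t, v↔e, m↔n, m↔n, r↔i, h↔s.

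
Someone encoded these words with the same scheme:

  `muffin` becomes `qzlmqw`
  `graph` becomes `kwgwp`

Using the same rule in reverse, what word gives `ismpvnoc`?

engineer

Letter i (0-indexed) is shifted by i+4, so successive shifts are 4, 5, 6, ….
Decoding ismpvnoc: i−4=e, s−5=n, m−6=g, p−7=i, v−8=n, n−9=e, o−10=e, c−11=r.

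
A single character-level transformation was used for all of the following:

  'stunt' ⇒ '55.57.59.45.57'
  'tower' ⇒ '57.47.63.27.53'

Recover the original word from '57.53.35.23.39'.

s(#19)→55 and t(#20)→57: differences scale by 2, so n = 2·pos + 17. The formula is n = 2×(alphabet index, a=1) + 17.
Undoing it on 57.53.35.23.39: 57→(57−17)÷2=20=t, 53→(53−17)÷2=18=r, 35→(35−17)÷2=9=i, 23→(23−17)÷2=3=c, 39→(39−17)÷2=11=k.

trick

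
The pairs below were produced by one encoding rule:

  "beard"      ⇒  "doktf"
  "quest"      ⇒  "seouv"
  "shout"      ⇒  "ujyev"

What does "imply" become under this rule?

sorna

The shift depends on letter class: consonant b→d is +2, but vowel e→o is +10. Vowels shift forward by 10 and consonants shift forward by 2.
For imply: i(vowel)+10=s, m(cons)+2=o, p(cons)+2=r, l(cons)+2=n, y(cons)+2=a.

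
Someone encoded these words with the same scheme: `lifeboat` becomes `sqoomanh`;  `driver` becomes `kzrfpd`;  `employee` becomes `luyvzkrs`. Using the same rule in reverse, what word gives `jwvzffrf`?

computer

Letter i (0-indexed) is shifted by i+7, so successive shifts are 7, 8, 9, ….
Undoing it on jwvzffrf: j−7=c, w−8=o, v−9=m, z−10=p, f−11=u, f−12=t, r−13=e, f−14=r.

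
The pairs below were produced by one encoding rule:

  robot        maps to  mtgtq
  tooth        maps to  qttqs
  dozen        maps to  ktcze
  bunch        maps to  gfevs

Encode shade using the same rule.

bsrkz

This is an affine cipher: with a=0,…,z=25, each position x becomes (15x+17) mod 26.
For shade: s(18)→15·18+17≡1=b; h(7)→15·7+17≡18=s; a(0)→15·0+17≡17=r; d(3)→15·3+17≡10=k; e(4)→15·4+17≡25=z (all mod 26).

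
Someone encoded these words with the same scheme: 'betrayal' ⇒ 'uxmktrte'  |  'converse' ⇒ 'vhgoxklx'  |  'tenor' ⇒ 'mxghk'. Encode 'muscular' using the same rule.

fnlvnetk

Every letter moves 19 places later in the alphabet, wrapping around z→a.
For muscular: m+19=f, u+19=n, s+19=l, c+19=v, u+19=n, l+19=e, a+19=t, r+19=k.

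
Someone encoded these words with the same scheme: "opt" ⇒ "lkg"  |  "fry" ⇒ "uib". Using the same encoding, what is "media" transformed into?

Each pair mirrors across the alphabet (o↔l, p↔k, t↔g): positions sum to 25. Letters are reflected about the middle of the alphabet (position → 25−position): Atbash.
Applying it to media: m↔n, e↔v, d↔w, i↔r, a↔z.

nvwrz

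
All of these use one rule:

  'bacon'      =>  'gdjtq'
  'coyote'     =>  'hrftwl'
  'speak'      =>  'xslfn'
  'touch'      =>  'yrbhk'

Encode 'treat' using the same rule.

Shifts by position in bacon: pos 0: b→g (+5), pos 1: a→d (+3), pos 2: c→j (+7), pos 3: o→t (+5), pos 4: n→q (+3) — repeating every 3. A repeating key of period 3 is used — shifts +5, +3, +7 over and over.
Applying it to treat: t+5=y, r+3=u, e+7=l, a+5=f, t+3=w.

yulfw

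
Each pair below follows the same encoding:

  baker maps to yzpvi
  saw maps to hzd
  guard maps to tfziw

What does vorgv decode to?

Each pair mirrors across the alphabet (b↔y, a↔z, k↔p): positions sum to 25. Each letter is replaced by its mirror in the alphabet: a↔z, b↔y, c↔x, and so on (the Atbash cipher).
Reversing it on vorgv: v↔e, o↔l, r↔i, g↔t, v↔e.

elite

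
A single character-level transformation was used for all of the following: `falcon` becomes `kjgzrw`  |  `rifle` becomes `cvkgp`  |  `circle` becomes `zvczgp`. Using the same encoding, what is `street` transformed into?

f(5)→k(10) and a(0)→j(9) fit y≡21x+9 (mod 26); the inverse of 21 mod 26 is 5. Treating letters as 0–25, the rule is x ↦ 21x + 9 (mod 26).
Applying it to street: s(18)→21·18+9≡23=x; t(19)→21·19+9≡18=s; r(17)→21·17+9≡2=c; e(4)→21·4+9≡15=p; e(4)→21·4+9≡15=p; t(19)→21·19+9≡18=s (all mod 26).

xscpps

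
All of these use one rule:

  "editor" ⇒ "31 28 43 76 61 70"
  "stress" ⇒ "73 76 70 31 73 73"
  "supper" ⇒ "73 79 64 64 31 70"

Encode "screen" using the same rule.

73 25 70 31 31 58

e(#5)→31 and d(#4)→28: differences scale by 3, so n = 3·pos + 16. The formula is n = 3×(alphabet index, a=1) + 16.
For screen: s=19→73, c=3→25, r=18→70, e=5→31, e=5→31, n=14→58.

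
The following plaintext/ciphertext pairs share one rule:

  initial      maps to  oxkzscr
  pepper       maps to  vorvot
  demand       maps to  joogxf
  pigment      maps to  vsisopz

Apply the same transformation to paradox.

Shifts by position in initial: pos 0: i→o (+6), pos 1: n→x (+10), pos 2: i→k (+2), pos 3: t→z (+6), pos 4: i→s (+10), pos 5: a→c (+2) — repeating every 3. It's a Vigenère-style cipher with numeric key [6,10,2]: position i shifts by key[i mod 3].
Applying it to paradox: p+6=v, a+10=k, r+2=t, a+6=g, d+10=n, o+2=q, x+6=d.

vktgnqd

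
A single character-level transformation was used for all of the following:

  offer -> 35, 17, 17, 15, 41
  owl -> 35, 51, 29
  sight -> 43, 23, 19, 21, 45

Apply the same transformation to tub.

o(#15)→35 and f(#6)→17: differences scale by 2, so n = 2·pos + 5. Each letter becomes 2×(its alphabet position, a=1..z=26) + 5.
Applying it to tub: t=20→45, u=21→47, b=2→9.

45, 47, 9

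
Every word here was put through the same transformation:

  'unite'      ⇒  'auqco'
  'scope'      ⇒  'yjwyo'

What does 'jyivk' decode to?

drama

In unite: u→a is +6, n→u is +7, i→q is +8, t→c is +9 — the shift increases by 1 each position. Letter i (0-indexed) is shifted by i+6, so successive shifts are 6, 7, 8, ….
Undoing it on jyivk: j−6=d, y−7=r, i−8=a, v−9=m, k−10=a.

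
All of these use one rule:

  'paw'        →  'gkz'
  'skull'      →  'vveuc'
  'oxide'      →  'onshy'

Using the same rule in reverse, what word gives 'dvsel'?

Two steps: reverse the string, then apply a Caesar shift of +10.
Decoding dvsel: shift back: d−10=t, v−10=l, s−10=i, e−10=u, l−10=b → tliub; then reverse → built.

built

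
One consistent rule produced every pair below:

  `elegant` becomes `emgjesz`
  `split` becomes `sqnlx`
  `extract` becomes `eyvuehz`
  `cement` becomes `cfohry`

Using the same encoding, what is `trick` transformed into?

tskfo

Each letter shifts forward by its position index (0, 1, 2, …) — the shift grows by one for each successive letter.
Applying it to trick: t+0=t, r+1=s, i+2=k, c+3=f, k+4=o.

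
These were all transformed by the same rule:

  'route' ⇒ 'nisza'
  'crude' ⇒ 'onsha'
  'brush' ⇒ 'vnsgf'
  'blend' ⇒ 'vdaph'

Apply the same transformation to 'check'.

r(17)→n(13) and o(14)→i(8) fit y≡19x+2 (mod 26); the inverse of 19 mod 26 is 11. Treating letters as 0–25, the rule is x ↦ 19x + 2 (mod 26).
For check: c(2)→19·2+2≡14=o; h(7)→19·7+2≡5=f; e(4)→19·4+2≡0=a; c(2)→19·2+2≡14=o; k(10)→19·10+2≡10=k (all mod 26).

ofaok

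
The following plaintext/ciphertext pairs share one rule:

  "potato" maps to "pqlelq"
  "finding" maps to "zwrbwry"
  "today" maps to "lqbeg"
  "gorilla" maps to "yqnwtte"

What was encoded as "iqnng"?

Treating letters as 0–25, the rule is x ↦ 25x + 4 (mod 26).
Decoding iqnng: i(8)→25·(8−4)≡22=w; q(16)→25·(16−4)≡14=o; n(13)→25·(13−4)≡17=r; n(13)→25·(13−4)≡17=r; g(6)→25·(6−4)≡24=y (all mod 26).

worry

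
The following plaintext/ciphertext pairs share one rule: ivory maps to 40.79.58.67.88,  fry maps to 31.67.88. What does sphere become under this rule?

i(#9)→40 and v(#22)→79: differences scale by 3, so n = 3·pos + 13. Each letter becomes 3×(its alphabet position, a=1..z=26) + 13.
For sphere: s=19→70, p=16→61, h=8→37, e=5→28, r=18→67, e=5→28.

70.61.37.28.67.28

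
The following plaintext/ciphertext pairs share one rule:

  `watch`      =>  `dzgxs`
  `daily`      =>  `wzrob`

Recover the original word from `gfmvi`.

Each pair mirrors across the alphabet (w↔d, a↔z, t↔g): positions sum to 25. Each letter is replaced by its mirror in the alphabet: a↔z, b↔y, c↔x, and so on (the Atbash cipher).
Reversing it on gfmvi: g↔t, f↔u, m↔n, v↔e, i↔r.

tuner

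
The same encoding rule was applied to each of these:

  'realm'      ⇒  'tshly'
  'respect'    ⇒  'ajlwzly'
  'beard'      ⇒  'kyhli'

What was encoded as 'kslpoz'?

The word is reversed, then every letter is shifted forward by 7.
Decoding kslpoz: shift back: k−7=d, s−7=l, l−7=e, p−7=i, o−7=h, z−7=s → dleihs; then reverse → shield.

shield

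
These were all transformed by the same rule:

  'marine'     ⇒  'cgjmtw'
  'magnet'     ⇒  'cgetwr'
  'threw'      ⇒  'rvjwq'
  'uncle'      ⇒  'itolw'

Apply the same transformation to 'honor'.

vktkj

m(12)→c(2) and a(0)→g(6) fit y≡17x+6 (mod 26); the inverse of 17 mod 26 is 23. Each letter's alphabet position (a=0..z=25) is mapped through 17·x+6 mod 26 — an affine cipher.
Applying it to honor: h(7)→17·7+6≡21=v; o(14)→17·14+6≡10=k; n(13)→17·13+6≡19=t; o(14)→17·14+6≡10=k; r(17)→17·17+6≡9=j (all mod 26).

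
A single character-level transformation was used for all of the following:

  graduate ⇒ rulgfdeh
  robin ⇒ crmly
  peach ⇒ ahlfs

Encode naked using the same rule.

The shifts repeat in a cycle of length 2: positions 0,1,… shift by +11, +3, then the pattern repeats.
On naked: n+11=y, a+3=d, k+11=v, e+3=h, d+11=o.

ydvho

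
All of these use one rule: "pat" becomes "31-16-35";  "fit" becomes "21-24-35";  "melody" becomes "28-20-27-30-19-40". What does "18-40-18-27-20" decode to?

cycle

p is letter #16 and maps to 31: an offset of 15. Letters become their 1-based position plus 15 (so a→16, b→17, …).
Reversing it on 18-40-18-27-20: 18→(18−15)÷1=3=c, 40→(40−15)÷1=25=y, 18→(18−15)÷1=3=c, 27→(27−15)÷1=12=l, 20→(20−15)÷1=5=e.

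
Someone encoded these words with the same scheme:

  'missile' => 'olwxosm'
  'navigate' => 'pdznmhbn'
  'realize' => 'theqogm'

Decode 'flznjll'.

divided

In missile: m→o is +2, i→l is +3, s→w is +4, s→x is +5 — the shift increases by 1 each position. The shift increases by 1 at each position, starting from +2: 2, 3, 4, ….
Decoding flznjll: f−2=d, l−3=i, z−4=v, n−5=i, j−6=d, l−7=e, l−8=d.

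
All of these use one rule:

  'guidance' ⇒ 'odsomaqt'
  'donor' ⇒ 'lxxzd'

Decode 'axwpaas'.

In guidance: g→o is +8, u→d is +9, i→s is +10, d→o is +11 — the shift increases by 1 each position. Letter i (0-indexed) is shifted by i+8, so successive shifts are 8, 9, 10, ….
Decoding axwpaas: a−8=s, x−9=o, w−10=m, p−11=e, a−12=o, a−13=n, s−14=e.

someone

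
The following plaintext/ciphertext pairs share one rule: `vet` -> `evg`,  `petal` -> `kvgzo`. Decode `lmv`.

Each pair mirrors across the alphabet (v↔e, e↔v, t↔g): positions sum to 25. Letters are reflected about the middle of the alphabet (position → 25−position): Atbash.
Undoing it on lmv: l↔o, m↔n, v↔e.

one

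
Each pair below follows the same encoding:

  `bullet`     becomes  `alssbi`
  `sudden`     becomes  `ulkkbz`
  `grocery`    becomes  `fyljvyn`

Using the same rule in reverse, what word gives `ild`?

web

The output letters match the input read backwards, each shifted +7: bullet reversed is tellub. Two steps: reverse the string, then apply a Caesar shift of +7.
Decoding ild: shift back: i−7=b, l−7=e, d−7=w → bew; then reverse → web.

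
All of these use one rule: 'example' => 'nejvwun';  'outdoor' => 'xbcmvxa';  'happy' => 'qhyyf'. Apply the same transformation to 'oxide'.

xerml

Shifts by position in example: pos 0: e→n (+9), pos 1: x→e (+7), pos 2: a→j (+9), pos 3: m→v (+9), pos 4: p→w (+7), pos 5: l→u (+9) — repeating every 3. A repeating key of period 3 is used — shifts +9, +7, +9 over and over.
Applying it to oxide: o+9=x, x+7=e, i+9=r, d+9=m, e+7=l.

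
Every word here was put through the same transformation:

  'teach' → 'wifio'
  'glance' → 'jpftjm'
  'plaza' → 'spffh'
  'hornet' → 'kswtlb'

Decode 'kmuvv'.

hippo

The shift increases by 1 at each position, starting from +3: 3, 4, 5, ….
Undoing it on kmuvv: k−3=h, m−4=i, u−5=p, v−6=p, v−7=o.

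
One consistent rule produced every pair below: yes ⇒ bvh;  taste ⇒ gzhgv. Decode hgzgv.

This is the alphabet-reversal cipher (Atbash): a becomes z, b becomes y, etc.
Undoing it on hgzgv: h↔s, g↔t, z↔a, g↔t, v↔e.

state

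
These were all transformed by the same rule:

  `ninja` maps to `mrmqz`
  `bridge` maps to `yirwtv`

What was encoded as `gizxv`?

Each pair mirrors across the alphabet (n↔m, i↔r, n↔m): positions sum to 25. Each letter is replaced by its mirror in the alphabet: a↔z, b↔y, c↔x, and so on (the Atbash cipher).
Reversing it on gizxv: g↔t, i↔r, z↔a, x↔c, v↔e.

trace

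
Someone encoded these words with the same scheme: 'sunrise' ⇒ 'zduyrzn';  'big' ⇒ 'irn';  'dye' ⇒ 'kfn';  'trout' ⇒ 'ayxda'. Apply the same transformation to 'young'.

The rule splits by letter class: vowels +9, consonants +7.
For young: y(cons)+7=f, o(vowel)+9=x, u(vowel)+9=d, n(cons)+7=u, g(cons)+7=n.

fxdun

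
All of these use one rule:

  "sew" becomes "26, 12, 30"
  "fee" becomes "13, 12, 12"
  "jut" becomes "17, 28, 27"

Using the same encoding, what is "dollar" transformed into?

s is letter #19 and maps to 26: an offset of 7. Letters become their 1-based position plus 7 (so a→8, b→9, …).
On dollar: d=4→11, o=15→22, l=12→19, l=12→19, a=1→8, r=18→25.

11, 22, 19, 19, 8, 25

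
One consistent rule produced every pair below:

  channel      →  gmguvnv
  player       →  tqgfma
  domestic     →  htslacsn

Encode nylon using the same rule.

rdrvv

Letter i (0-indexed) is shifted by i+4, so successive shifts are 4, 5, 6, ….
On nylon: n+4=r, y+5=d, l+6=r, o+7=v, n+8=v.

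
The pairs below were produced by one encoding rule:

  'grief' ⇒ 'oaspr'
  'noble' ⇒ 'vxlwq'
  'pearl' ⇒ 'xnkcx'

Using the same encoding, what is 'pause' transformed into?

In grief: g→o is +8, r→a is +9, i→s is +10, e→p is +11 — the shift increases by 1 each position. The shift increases by 1 at each position, starting from +8: 8, 9, 10, ….
For pause: p+8=x, a+9=j, u+10=e, s+11=d, e+12=q.

xjedq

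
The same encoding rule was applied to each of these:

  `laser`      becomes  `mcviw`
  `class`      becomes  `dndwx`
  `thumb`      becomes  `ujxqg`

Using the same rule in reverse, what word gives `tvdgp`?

In laser: l→m is +1, a→c is +2, s→v is +3, e→i is +4 — the shift increases by 1 each position. Letter i (0-indexed) is shifted by i+1, so successive shifts are 1, 2, 3, ….
Decoding tvdgp: t−1=s, v−2=t, d−3=a, g−4=c, p−5=k.

stack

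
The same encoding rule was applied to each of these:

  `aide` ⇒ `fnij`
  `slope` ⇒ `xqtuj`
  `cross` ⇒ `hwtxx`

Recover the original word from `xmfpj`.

shake

It's a constant shift of +5 (ROT5).
Undoing it on xmfpj: x−5=s, m−5=h, f−5=a, p−5=k, j−5=e.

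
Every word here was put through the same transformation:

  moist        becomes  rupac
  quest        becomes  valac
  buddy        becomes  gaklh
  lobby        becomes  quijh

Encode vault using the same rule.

In moist: m→r is +5, o→u is +6, i→p is +7, s→a is +8 — the shift increases by 1 each position. The shift increases by 1 at each position, starting from +5: 5, 6, 7, ….
Applying it to vault: v+5=a, a+6=g, u+7=b, l+8=t, t+9=c.

agbtc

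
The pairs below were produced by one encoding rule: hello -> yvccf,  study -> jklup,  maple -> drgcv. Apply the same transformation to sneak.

Each letter is shifted forward by 17 in the alphabet (a Caesar shift of +17).
Applying it to sneak: s+17=j, n+17=e, e+17=v, a+17=r, k+17=b.

jevrb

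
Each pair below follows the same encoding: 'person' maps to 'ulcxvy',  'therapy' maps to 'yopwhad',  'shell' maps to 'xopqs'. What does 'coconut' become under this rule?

The shifts repeat in a cycle of length 3: positions 0,1,… shift by +5, +7, +11, then the pattern repeats.
On coconut: c+5=h, o+7=v, c+11=n, o+5=t, n+7=u, u+11=f, t+5=y.

hvntufy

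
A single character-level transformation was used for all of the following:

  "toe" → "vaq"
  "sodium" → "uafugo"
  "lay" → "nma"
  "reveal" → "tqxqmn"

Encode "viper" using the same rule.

xurqt

The rule splits by letter class: vowels +12, consonants +2.
For viper: v(cons)+2=x, i(vowel)+12=u, p(cons)+2=r, e(vowel)+12=q, r(cons)+2=t.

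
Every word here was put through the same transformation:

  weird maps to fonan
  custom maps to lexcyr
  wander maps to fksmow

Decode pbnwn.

grind

Shifts by position in weird: pos 0: w→f (+9), pos 1: e→o (+10), pos 2: i→n (+5), pos 3: r→a (+9), pos 4: d→n (+10) — repeating every 3. It's a Vigenère-style cipher with numeric key [9,10,5]: position i shifts by key[i mod 3].
Undoing it on pbnwn: p−9=g, b−10=r, n−5=i, w−9=n, n−10=d.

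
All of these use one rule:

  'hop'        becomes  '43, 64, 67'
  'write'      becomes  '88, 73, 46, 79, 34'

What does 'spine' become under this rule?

h(#8)→43 and o(#15)→64: differences scale by 3, so n = 3·pos + 19. The formula is n = 3×(alphabet index, a=1) + 19.
On spine: s=19→76, p=16→67, i=9→46, n=14→61, e=5→34.

76, 67, 46, 61, 34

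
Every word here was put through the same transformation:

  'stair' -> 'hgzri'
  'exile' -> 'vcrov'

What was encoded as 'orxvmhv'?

license

Each pair mirrors across the alphabet (s↔h, t↔g, a↔z): positions sum to 25. Letters are reflected about the middle of the alphabet (position → 25−position): Atbash.
Decoding orxvmhv: o↔l, r↔i, x↔c, v↔e, m↔n, h↔s, v↔e.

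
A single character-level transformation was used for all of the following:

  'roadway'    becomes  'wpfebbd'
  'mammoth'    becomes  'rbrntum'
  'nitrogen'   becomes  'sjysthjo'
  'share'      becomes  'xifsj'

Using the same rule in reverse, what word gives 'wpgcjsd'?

robbery

The shifts repeat in a cycle of length 2: positions 0,1,… shift by +5, +1, then the pattern repeats.
Reversing it on wpgcjsd: w−5=r, p−1=o, g−5=b, c−1=b, j−5=e, s−1=r, d−5=y.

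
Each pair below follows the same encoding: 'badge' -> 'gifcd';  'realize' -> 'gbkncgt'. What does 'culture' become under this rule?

Read the word backwards and shift each letter +2.
On culture: reverse → erutluc; then shift: e+2=g, r+2=t, u+2=w, t+2=v, l+2=n, u+2=w, c+2=e.

gtwvnwe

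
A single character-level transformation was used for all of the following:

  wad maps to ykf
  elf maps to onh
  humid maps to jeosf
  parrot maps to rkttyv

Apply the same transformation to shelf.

ujonh

The shift depends on letter class: consonant w→y is +2, but vowel a→k is +10. The rule splits by letter class: vowels +10, consonants +2.
Applying it to shelf: s(cons)+2=u, h(cons)+2=j, e(vowel)+10=o, l(cons)+2=n, f(cons)+2=h.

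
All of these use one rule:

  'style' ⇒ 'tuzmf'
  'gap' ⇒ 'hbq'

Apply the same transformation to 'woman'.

xpnbo

Compare letters: s→t is +1, t→u is +1, y→z is +1 — a constant shift. It's a constant shift of +1 (ROT1).
For woman: w+1=x, o+1=p, m+1=n, a+1=b, n+1=o.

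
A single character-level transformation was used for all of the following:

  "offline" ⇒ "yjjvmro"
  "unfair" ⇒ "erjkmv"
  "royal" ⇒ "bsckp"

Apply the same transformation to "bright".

lvmqlx

Shifts by position in offline: pos 0: o→y (+10), pos 1: f→j (+4), pos 2: f→j (+4), pos 3: l→v (+10), pos 4: i→m (+4), pos 5: n→r (+4) — repeating every 3. It's a Vigenère-style cipher with numeric key [10,4,4]: position i shifts by key[i mod 3].
Applying it to bright: b+10=l, r+4=v, i+4=m, g+10=q, h+4=l, t+4=x.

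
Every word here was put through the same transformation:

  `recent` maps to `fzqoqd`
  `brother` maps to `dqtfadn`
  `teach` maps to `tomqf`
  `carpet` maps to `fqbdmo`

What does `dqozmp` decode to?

dancer

The output letters match the input read backwards, each shifted +12: recent reversed is tnecer. Two steps: reverse the string, then apply a Caesar shift of +12.
Decoding dqozmp: shift back: d−12=r, q−12=e, o−12=c, z−12=n, m−12=a, p−12=d → recnad; then reverse → dancer.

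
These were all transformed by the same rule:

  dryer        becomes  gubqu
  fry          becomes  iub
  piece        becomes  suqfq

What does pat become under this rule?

smw

The shift depends on letter class: consonant d→g is +3, but vowel e→q is +12. Two shifts are in play — +12 for a/e/i/o/u, +3 for every other letter.
For pat: p(cons)+3=s, a(vowel)+12=m, t(cons)+3=w.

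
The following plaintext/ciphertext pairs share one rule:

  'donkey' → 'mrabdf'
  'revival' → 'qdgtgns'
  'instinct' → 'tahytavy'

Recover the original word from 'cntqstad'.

This is an affine cipher: with a=0,…,z=25, each position x becomes (17x+13) mod 26.
Reversing it on cntqstad: c(2)→23·(2−13)≡7=h; n(13)→23·(13−13)≡0=a; t(19)→23·(19−13)≡8=i; q(16)→23·(16−13)≡17=r; s(18)→23·(18−13)≡11=l; t(19)→23·(19−13)≡8=i; a(0)→23·(0−13)≡13=n; d(3)→23·(3−13)≡4=e (all mod 26).

hairline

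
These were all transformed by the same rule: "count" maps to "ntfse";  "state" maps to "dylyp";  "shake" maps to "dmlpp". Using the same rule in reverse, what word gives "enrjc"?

tiger

Shifts by position in count: pos 0: c→n (+11), pos 1: o→t (+5), pos 2: u→f (+11), pos 3: n→s (+5) — repeating every 2. The shifts repeat in a cycle of length 2: positions 0,1,… shift by +11, +5, then the pattern repeats.
Undoing it on enrjc: e−11=t, n−5=i, r−11=g, j−5=e, c−11=r.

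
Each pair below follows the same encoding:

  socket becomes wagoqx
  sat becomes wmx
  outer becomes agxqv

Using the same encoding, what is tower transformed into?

xaaqv

The shift depends on letter class: consonant s→w is +4, but vowel o→a is +12. The rule splits by letter class: vowels +12, consonants +4.
On tower: t(cons)+4=x, o(vowel)+12=a, w(cons)+4=a, e(vowel)+12=q, r(cons)+4=v.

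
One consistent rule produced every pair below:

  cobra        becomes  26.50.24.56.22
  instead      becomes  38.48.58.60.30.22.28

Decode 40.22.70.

c(#3)→26 and o(#15)→50: differences scale by 2, so n = 2·pos + 20. With a=1..z=26, the number is 2·pos + 20.
Undoing it on 40.22.70: 40→(40−20)÷2=10=j, 22→(22−20)÷2=1=a, 70→(70−20)÷2=25=y.

jay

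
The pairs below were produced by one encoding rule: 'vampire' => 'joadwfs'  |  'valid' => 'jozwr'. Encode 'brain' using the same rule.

pfowb

Every letter moves 14 places later in the alphabet, wrapping around z→a.
For brain: b+14=p, r+14=f, a+14=o, i+14=w, n+14=b.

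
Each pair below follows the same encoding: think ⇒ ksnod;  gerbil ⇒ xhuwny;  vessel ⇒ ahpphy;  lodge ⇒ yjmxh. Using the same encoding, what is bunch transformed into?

t(19)→k(10) and h(7)→s(18) fit y≡21x+1 (mod 26); the inverse of 21 mod 26 is 5. This is an affine cipher: with a=0,…,z=25, each position x becomes (21x+1) mod 26.
On bunch: b(1)→21·1+1≡22=w; u(20)→21·20+1≡5=f; n(13)→21·13+1≡14=o; c(2)→21·2+1≡17=r; h(7)→21·7+1≡18=s (all mod 26).

wfors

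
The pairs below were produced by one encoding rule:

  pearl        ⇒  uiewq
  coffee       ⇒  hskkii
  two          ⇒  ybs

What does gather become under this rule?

The shift depends on letter class: consonant p→u is +5, but vowel e→i is +4. Two shifts are in play — +4 for a/e/i/o/u, +5 for every other letter.
Applying it to gather: g(cons)+5=l, a(vowel)+4=e, t(cons)+5=y, h(cons)+5=m, e(vowel)+4=i, r(cons)+5=w.

leymiw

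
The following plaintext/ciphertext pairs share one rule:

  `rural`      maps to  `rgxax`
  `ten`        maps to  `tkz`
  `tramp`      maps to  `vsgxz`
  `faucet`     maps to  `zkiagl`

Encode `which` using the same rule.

The output letters match the input read backwards, each shifted +6: rural reversed is larur. Read the word backwards and shift each letter +6.
On which: reverse → hcihw; then shift: h+6=n, c+6=i, i+6=o, h+6=n, w+6=c.

nionc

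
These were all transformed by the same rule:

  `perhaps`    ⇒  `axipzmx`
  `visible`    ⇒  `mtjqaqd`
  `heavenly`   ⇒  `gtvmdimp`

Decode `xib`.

The output letters match the input read backwards, each shifted +8: perhaps reversed is spahrep. Two steps: reverse the string, then apply a Caesar shift of +8.
Reversing it on xib: shift back: x−8=p, i−8=a, b−8=t → pat; then reverse → tap.

tap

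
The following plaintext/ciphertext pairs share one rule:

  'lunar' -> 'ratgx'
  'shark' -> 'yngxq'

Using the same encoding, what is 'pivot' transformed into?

Compare letters: l→r is +6, u→a is +6, n→t is +6 — a constant shift. Every letter moves 6 places later in the alphabet, wrapping around z→a.
Applying it to pivot: p+6=v, i+6=o, v+6=b, o+6=u, t+6=z.

vobuz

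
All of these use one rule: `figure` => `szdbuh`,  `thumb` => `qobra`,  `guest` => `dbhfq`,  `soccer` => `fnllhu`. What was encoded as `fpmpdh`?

f(5)→s(18) and i(8)→z(25) fit y≡11x+15 (mod 26); the inverse of 11 mod 26 is 19. This is an affine cipher: with a=0,…,z=25, each position x becomes (11x+15) mod 26.
Undoing it on fpmpdh: f(5)→19·(5−15)≡18=s; p(15)→19·(15−15)≡0=a; m(12)→19·(12−15)≡21=v; p(15)→19·(15−15)≡0=a; d(3)→19·(3−15)≡6=g; h(7)→19·(7−15)≡4=e (all mod 26).

savage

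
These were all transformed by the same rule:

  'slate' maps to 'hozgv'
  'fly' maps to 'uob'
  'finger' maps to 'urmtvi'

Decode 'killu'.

proof

Each pair mirrors across the alphabet (s↔h, l↔o, a↔z): positions sum to 25. Each letter is replaced by its mirror in the alphabet: a↔z, b↔y, c↔x, and so on (the Atbash cipher).
Undoing it on killu: k↔p, i↔r, l↔o, l↔o, u↔f.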